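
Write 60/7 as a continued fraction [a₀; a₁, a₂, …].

Repeatedly divide and take the remainder:
⌊60/7⌋ = 8, remainder 4
⌊7/4⌋ = 1, remainder 3
⌊4/3⌋ = 1, remainder 1
⌊3/1⌋ = 3, remainder 0

[8; 1, 1, 3]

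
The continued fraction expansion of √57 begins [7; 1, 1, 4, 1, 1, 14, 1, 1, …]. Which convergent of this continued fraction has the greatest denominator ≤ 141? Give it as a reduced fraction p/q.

151/20

a_0 = 7: 7/1  (≤ bound)
a_1 = 1: 8/1  (≤ bound)
a_2 = 1: 15/2  (≤ bound)
a_3 = 4: 68/9  (≤ bound)
a_4 = 1: 83/11  (≤ bound)
a_5 = 1: 151/20  (≤ bound)
a_6 = 14: 2197/291  (> 141, stop)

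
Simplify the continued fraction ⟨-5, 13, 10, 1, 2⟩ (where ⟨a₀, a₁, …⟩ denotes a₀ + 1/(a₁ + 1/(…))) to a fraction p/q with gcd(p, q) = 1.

Collapse the nested fraction from the inside out:
Start with 2.
1 + 1/(2/1) = 1 + 1/2 = 3/2
10 + 1/(3/2) = 10 + 2/3 = 32/3
13 + 1/(32/3) = 13 + 3/32 = 419/32
-5 + 1/(419/32) = -5 + 32/419 = -2063/419

-2063/419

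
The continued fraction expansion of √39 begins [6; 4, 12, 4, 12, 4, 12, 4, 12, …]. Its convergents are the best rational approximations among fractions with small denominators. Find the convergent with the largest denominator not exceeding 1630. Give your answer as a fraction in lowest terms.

1249/200

a_0 = 6: 6/1  (≤ bound)
a_1 = 4: 25/4  (≤ bound)
a_2 = 12: 306/49  (≤ bound)
a_3 = 4: 1249/200  (≤ bound)
a_4 = 12: 15294/2449  (> 1630, stop)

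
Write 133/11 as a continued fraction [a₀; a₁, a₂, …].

[12; 11]

133 = 12·11 + 1, so a_0 = 12
11 = 11·1 + 0, so a_1 = 11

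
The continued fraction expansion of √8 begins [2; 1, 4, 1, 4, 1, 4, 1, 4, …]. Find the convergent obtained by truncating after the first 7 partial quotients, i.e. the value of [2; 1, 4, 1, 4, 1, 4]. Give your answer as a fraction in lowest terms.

478/169

Compute successive convergents:
a_0 = 2: 2/1
a_1 = 1: 3/1
a_2 = 4: 14/5
a_3 = 1: 17/6
a_4 = 4: 82/29
a_5 = 1: 99/35
a_6 = 4: 478/169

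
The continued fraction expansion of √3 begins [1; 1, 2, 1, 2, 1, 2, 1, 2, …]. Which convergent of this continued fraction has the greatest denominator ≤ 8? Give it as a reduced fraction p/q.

a_0 = 1: 1/1  (≤ bound)
a_1 = 1: 2/1  (≤ bound)
a_2 = 2: 5/3  (≤ bound)
a_3 = 1: 7/4  (≤ bound)
a_4 = 2: 19/11  (> 8, stop)

7/4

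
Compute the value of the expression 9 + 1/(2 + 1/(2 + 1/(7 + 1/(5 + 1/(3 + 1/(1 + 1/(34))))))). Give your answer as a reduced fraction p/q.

Build up convergents one term at a time:
a_0 = 9: 9/1
a_1 = 2: 19/2
a_2 = 2: 47/5
a_3 = 7: 348/37
a_4 = 5: 1787/190
a_5 = 3: 5709/607
a_6 = 1: 7496/797
a_7 = 34: 260573/27705

260573/27705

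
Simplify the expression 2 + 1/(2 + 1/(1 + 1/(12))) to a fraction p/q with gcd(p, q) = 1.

89/38

Use the convergent recurrence hₖ = aₖ·hₖ₋₁ + hₖ₋₂ (and likewise for the denominators kₖ):
a_0 = 2: 2/1
a_1 = 2: 5/2
a_2 = 1: 7/3
a_3 = 12: 89/38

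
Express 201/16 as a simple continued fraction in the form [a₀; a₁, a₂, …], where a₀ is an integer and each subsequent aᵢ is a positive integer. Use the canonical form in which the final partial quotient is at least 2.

Run the Euclidean algorithm, recording each quotient:
201 ÷ 16 → quotient 12, remainder 9
16 ÷ 9 → quotient 1, remainder 7
9 ÷ 7 → quotient 1, remainder 2
7 ÷ 2 → quotient 3, remainder 1
2 ÷ 1 → quotient 2, remainder 0

[12; 1, 1, 3, 2]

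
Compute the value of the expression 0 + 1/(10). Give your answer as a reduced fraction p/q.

Start with 10.
0 + 1/(10/1) = 0 + 1/10 = 1/10

1/10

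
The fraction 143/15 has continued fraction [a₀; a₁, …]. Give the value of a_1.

1

143 = 9·15 + 8, so a_0 = 9
15 = 1·8 + 7, so a_1 = 1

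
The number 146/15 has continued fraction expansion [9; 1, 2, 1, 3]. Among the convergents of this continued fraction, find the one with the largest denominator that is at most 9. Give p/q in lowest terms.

a_0 = 9: 9/1  (≤ bound)
a_1 = 1: 10/1  (≤ bound)
a_2 = 2: 29/3  (≤ bound)
a_3 = 1: 39/4  (≤ bound)
a_4 = 3: 146/15  (> 9, stop)

39/4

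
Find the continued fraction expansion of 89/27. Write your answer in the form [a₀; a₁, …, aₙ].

Run the Euclidean algorithm, recording each quotient:
89 ÷ 27 → quotient 3, remainder 8
27 ÷ 8 → quotient 3, remainder 3
8 ÷ 3 → quotient 2, remainder 2
3 ÷ 2 → quotient 1, remainder 1
2 ÷ 1 → quotient 2, remainder 0

[3; 3, 2, 1, 2]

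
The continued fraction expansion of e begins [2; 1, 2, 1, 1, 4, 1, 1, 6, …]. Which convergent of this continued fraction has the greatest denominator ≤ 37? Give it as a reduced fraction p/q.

87/32

a_0 = 2: 2/1  (≤ bound)
a_1 = 1: 3/1  (≤ bound)
a_2 = 2: 8/3  (≤ bound)
a_3 = 1: 11/4  (≤ bound)
a_4 = 1: 19/7  (≤ bound)
a_5 = 4: 87/32  (≤ bound)
a_6 = 1: 106/39  (> 37, stop)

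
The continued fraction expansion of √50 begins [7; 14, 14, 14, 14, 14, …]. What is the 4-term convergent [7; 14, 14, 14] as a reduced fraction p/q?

19601/2772

a_0 = 7: 7/1
a_1 = 14: 99/14
a_2 = 14: 1393/197
a_3 = 14: 19601/2772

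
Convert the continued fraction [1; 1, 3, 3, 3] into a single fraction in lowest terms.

a_0 = 1: 1/1
a_1 = 1: 2/1
a_2 = 3: 7/4
a_3 = 3: 23/13
a_4 = 3: 76/43

76/43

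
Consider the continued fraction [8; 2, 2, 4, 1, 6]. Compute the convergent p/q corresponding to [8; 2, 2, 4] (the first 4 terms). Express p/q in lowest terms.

Use the convergent recurrence hₖ = aₖ·hₖ₋₁ + hₖ₋₂ (and likewise for the denominators kₖ):
a_0 = 8: 8/1
a_1 = 2: 17/2
a_2 = 2: 42/5
a_3 = 4: 185/22

185/22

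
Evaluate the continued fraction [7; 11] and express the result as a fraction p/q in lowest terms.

Compute successive convergents:
a_0 = 7: 7/1
a_1 = 11: 78/11

78/11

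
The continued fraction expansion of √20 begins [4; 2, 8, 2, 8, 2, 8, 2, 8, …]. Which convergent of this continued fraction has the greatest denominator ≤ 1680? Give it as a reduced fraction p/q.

2889/646

a_0 = 4: 4/1  (≤ bound)
a_1 = 2: 9/2  (≤ bound)
a_2 = 8: 76/17  (≤ bound)
a_3 = 2: 161/36  (≤ bound)
a_4 = 8: 1364/305  (≤ bound)
a_5 = 2: 2889/646  (≤ bound)
a_6 = 8: 24476/5473  (> 1680, stop)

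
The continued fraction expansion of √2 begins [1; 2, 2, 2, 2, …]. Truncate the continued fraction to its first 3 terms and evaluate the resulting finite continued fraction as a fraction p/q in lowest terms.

Start with 2.
2 + 1/(2/1) = 2 + 1/2 = 5/2
1 + 1/(5/2) = 1 + 2/5 = 7/5

7/5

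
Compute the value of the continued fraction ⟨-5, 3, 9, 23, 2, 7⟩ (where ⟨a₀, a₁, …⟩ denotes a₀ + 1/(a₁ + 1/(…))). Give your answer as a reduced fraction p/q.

-46322/9901

Build up convergents one term at a time:
a_0 = -5: -5/1
a_1 = 3: -14/3
a_2 = 9: -131/28
a_3 = 23: -3027/647
a_4 = 2: -6185/1322
a_5 = 7: -46322/9901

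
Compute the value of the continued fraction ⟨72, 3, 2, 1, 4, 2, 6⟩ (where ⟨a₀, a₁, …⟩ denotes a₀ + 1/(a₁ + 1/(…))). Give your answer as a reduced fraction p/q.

Start with 6.
2 + 1/(6/1) = 2 + 1/6 = 13/6
4 + 1/(13/6) = 4 + 6/13 = 58/13
1 + 1/(58/13) = 1 + 13/58 = 71/58
2 + 1/(71/58) = 2 + 58/71 = 200/71
3 + 1/(200/71) = 3 + 71/200 = 671/200
72 + 1/(671/200) = 72 + 200/671 = 48512/671

48512/671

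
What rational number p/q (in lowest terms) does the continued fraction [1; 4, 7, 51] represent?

Collapse the nested fraction from the inside out:
Start with 51.
7 + 1/(51/1) = 7 + 1/51 = 358/51
4 + 1/(358/51) = 4 + 51/358 = 1483/358
1 + 1/(1483/358) = 1 + 358/1483 = 1841/1483

1841/1483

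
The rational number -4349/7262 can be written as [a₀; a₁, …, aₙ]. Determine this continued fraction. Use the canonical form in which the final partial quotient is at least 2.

-4349 ÷ 7262 → quotient -1, remainder 2913
7262 ÷ 2913 → quotient 2, remainder 1436
2913 ÷ 1436 → quotient 2, remainder 41
1436 ÷ 41 → quotient 35, remainder 1
41 ÷ 1 → quotient 41, remainder 0

[-1; 2, 2, 35, 41]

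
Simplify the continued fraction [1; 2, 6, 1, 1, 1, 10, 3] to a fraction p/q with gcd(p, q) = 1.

2076/1417

Start with 3.
10 + 1/(3/1) = 10 + 1/3 = 31/3
1 + 1/(31/3) = 1 + 3/31 = 34/31
1 + 1/(34/31) = 1 + 31/34 = 65/34
1 + 1/(65/34) = 1 + 34/65 = 99/65
6 + 1/(99/65) = 6 + 65/99 = 659/99
2 + 1/(659/99) = 2 + 99/659 = 1417/659
1 + 1/(1417/659) = 1 + 659/1417 = 2076/1417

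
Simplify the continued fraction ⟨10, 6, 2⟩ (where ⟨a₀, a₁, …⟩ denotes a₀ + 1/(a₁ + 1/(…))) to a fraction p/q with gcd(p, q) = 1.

a_0 = 10: 10/1
a_1 = 6: 61/6
a_2 = 2: 132/13

132/13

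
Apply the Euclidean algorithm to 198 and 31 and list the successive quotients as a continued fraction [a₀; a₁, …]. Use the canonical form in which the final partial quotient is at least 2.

Repeatedly divide and take the remainder:
⌊198/31⌋ = 6, remainder 12
⌊31/12⌋ = 2, remainder 7
⌊12/7⌋ = 1, remainder 5
⌊7/5⌋ = 1, remainder 2
⌊5/2⌋ = 2, remainder 1
⌊2/1⌋ = 2, remainder 0

[6; 2, 1, 1, 2, 2]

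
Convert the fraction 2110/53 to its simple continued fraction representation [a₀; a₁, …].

[39; 1, 4, 3, 3]

2110 = 39·53 + 43, so a_0 = 39
53 = 1·43 + 10, so a_1 = 1
43 = 4·10 + 3, so a_2 = 4
10 = 3·3 + 1, so a_3 = 3
3 = 3·1 + 0, so a_4 = 3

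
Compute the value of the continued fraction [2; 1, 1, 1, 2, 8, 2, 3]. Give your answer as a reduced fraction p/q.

1295/493

Start with 3.
2 + 1/(3/1) = 2 + 1/3 = 7/3
8 + 1/(7/3) = 8 + 3/7 = 59/7
2 + 1/(59/7) = 2 + 7/59 = 125/59
1 + 1/(125/59) = 1 + 59/125 = 184/125
1 + 1/(184/125) = 1 + 125/184 = 309/184
1 + 1/(309/184) = 1 + 184/309 = 493/309
2 + 1/(493/309) = 2 + 309/493 = 1295/493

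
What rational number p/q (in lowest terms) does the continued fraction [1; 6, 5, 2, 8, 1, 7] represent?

5897/5076

Build up convergents one term at a time:
a_0 = 1: 1/1
a_1 = 6: 7/6
a_2 = 5: 36/31
a_3 = 2: 79/68
a_4 = 8: 668/575
a_5 = 1: 747/643
a_6 = 7: 5897/5076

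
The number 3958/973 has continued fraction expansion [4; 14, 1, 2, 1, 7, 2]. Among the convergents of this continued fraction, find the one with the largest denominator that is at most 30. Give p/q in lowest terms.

List convergents until the denominator exceeds the bound:
a_0 = 4: 4/1  (≤ bound)
a_1 = 14: 57/14  (≤ bound)
a_2 = 1: 61/15  (≤ bound)
a_3 = 2: 179/44  (> 30, stop)

61/15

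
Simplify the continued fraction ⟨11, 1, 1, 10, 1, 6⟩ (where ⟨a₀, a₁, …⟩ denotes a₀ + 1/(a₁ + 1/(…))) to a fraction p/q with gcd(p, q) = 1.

1832/159

a_0 = 11: 11/1
a_1 = 1: 12/1
a_2 = 1: 23/2
a_3 = 10: 242/21
a_4 = 1: 265/23
a_5 = 6: 1832/159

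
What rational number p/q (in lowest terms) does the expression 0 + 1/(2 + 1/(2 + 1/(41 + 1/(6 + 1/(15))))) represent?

7583/18912

Start with 15.
6 + 1/(15/1) = 6 + 1/15 = 91/15
41 + 1/(91/15) = 41 + 15/91 = 3746/91
2 + 1/(3746/91) = 2 + 91/3746 = 7583/3746
2 + 1/(7583/3746) = 2 + 3746/7583 = 18912/7583
0 + 1/(18912/7583) = 0 + 7583/18912 = 7583/18912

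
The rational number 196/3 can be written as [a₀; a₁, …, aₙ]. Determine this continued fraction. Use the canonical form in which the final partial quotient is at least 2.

[65; 3]

196 ÷ 3 → quotient 65, remainder 1
3 ÷ 1 → quotient 3, remainder 0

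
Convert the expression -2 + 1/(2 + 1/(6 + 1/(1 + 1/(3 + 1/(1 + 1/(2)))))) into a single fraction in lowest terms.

Build up convergents one term at a time:
a_0 = -2: -2/1
a_1 = 2: -3/2
a_2 = 6: -20/13
a_3 = 1: -23/15
a_4 = 3: -89/58
a_5 = 1: -112/73
a_6 = 2: -313/204

-313/204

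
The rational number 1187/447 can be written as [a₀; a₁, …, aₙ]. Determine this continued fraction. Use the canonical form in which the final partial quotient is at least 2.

[2; 1, 1, 1, 9, 3, 1, 3]

Run the Euclidean algorithm, recording each quotient:
⌊1187/447⌋ = 2, remainder 293
⌊447/293⌋ = 1, remainder 154
⌊293/154⌋ = 1, remainder 139
⌊154/139⌋ = 1, remainder 15
⌊139/15⌋ = 9, remainder 4
⌊15/4⌋ = 3, remainder 3
⌊4/3⌋ = 1, remainder 1
⌊3/1⌋ = 3, remainder 0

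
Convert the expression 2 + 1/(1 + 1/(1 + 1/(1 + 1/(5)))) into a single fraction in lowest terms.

45/17

a_0 = 2: 2/1
a_1 = 1: 3/1
a_2 = 1: 5/2
a_3 = 1: 8/3
a_4 = 5: 45/17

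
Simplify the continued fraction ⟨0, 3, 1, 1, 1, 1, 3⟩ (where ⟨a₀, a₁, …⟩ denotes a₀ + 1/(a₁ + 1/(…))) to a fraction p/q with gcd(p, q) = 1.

18/65

Start with 3.
1 + 1/(3/1) = 1 + 1/3 = 4/3
1 + 1/(4/3) = 1 + 3/4 = 7/4
1 + 1/(7/4) = 1 + 4/7 = 11/7
1 + 1/(11/7) = 1 + 7/11 = 18/11
3 + 1/(18/11) = 3 + 11/18 = 65/18
0 + 1/(65/18) = 0 + 18/65 = 18/65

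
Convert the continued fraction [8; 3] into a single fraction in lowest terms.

25/3

Compute successive convergents:
a_0 = 8: 8/1
a_1 = 3: 25/3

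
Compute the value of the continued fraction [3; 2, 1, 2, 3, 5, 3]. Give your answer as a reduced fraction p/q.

a_0 = 3: 3/1
a_1 = 2: 7/2
a_2 = 1: 10/3
a_3 = 2: 27/8
a_4 = 3: 91/27
a_5 = 5: 482/143
a_6 = 3: 1537/456

1537/456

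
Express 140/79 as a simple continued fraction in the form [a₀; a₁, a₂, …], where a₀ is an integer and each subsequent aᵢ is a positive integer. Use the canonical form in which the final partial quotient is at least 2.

[1; 1, 3, 2, 1, 1, 3]

140 = 1·79 + 61, so a_0 = 1
79 = 1·61 + 18, so a_1 = 1
61 = 3·18 + 7, so a_2 = 3
18 = 2·7 + 4, so a_3 = 2
7 = 1·4 + 3, so a_4 = 1
4 = 1·3 + 1, so a_5 = 1
3 = 3·1 + 0, so a_6 = 3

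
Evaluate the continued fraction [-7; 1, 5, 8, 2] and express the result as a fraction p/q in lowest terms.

-641/104

Work from the innermost term outward:
Start with 2.
8 + 1/(2/1) = 8 + 1/2 = 17/2
5 + 1/(17/2) = 5 + 2/17 = 87/17
1 + 1/(87/17) = 1 + 17/87 = 104/87
-7 + 1/(104/87) = -7 + 87/104 = -641/104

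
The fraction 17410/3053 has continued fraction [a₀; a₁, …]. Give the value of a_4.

1

17410 = 5·3053 + 2145, so a_0 = 5
3053 = 1·2145 + 908, so a_1 = 1
2145 = 2·908 + 329, so a_2 = 2
908 = 2·329 + 250, so a_3 = 2
329 = 1·250 + 79, so a_4 = 1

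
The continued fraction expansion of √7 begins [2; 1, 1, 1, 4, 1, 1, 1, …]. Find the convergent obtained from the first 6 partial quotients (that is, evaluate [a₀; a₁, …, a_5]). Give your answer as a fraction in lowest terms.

Start with 1.
4 + 1/(1/1) = 4 + 1/1 = 5/1
1 + 1/(5/1) = 1 + 1/5 = 6/5
1 + 1/(6/5) = 1 + 5/6 = 11/6
1 + 1/(11/6) = 1 + 6/11 = 17/11
2 + 1/(17/11) = 2 + 11/17 = 45/17

45/17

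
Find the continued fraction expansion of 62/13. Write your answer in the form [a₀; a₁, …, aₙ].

62 = 4·13 + 10, so a_0 = 4
13 = 1·10 + 3, so a_1 = 1
10 = 3·3 + 1, so a_2 = 3
3 = 3·1 + 0, so a_3 = 3

[4; 1, 3, 3]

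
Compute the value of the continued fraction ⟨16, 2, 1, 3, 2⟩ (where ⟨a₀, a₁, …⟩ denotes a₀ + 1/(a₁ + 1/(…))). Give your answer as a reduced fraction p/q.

Start with 2.
3 + 1/(2/1) = 3 + 1/2 = 7/2
1 + 1/(7/2) = 1 + 2/7 = 9/7
2 + 1/(9/7) = 2 + 7/9 = 25/9
16 + 1/(25/9) = 16 + 9/25 = 409/25

409/25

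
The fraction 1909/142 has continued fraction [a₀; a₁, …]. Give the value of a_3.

1

1909 = 13·142 + 63, so a_0 = 13
142 = 2·63 + 16, so a_1 = 2
63 = 3·16 + 15, so a_2 = 3
16 = 1·15 + 1, so a_3 = 1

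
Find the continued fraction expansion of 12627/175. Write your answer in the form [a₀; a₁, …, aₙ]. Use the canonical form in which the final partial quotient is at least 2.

12627 ÷ 175 → quotient 72, remainder 27
175 ÷ 27 → quotient 6, remainder 13
27 ÷ 13 → quotient 2, remainder 1
13 ÷ 1 → quotient 13, remainder 0

[72; 6, 2, 13]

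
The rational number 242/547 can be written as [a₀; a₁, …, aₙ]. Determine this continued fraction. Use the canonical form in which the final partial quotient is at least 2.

[0; 2, 3, 1, 5, 3, 3]

Apply division with remainder until the remainder is 0:
242 = 0·547 + 242, so a_0 = 0
547 = 2·242 + 63, so a_1 = 2
242 = 3·63 + 53, so a_2 = 3
63 = 1·53 + 10, so a_3 = 1
53 = 5·10 + 3, so a_4 = 5
10 = 3·3 + 1, so a_5 = 3
3 = 3·1 + 0, so a_6 = 3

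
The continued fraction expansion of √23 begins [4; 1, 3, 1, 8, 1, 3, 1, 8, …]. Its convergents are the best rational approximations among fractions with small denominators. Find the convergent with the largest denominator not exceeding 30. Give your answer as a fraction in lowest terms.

a_0 = 4: 4/1  (≤ bound)
a_1 = 1: 5/1  (≤ bound)
a_2 = 3: 19/4  (≤ bound)
a_3 = 1: 24/5  (≤ bound)
a_4 = 8: 211/44  (> 30, stop)

24/5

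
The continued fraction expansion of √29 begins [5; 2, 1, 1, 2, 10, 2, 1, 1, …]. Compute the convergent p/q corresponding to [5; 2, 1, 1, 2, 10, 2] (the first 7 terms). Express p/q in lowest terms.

1524/283

a_0 = 5: 5/1
a_1 = 2: 11/2
a_2 = 1: 16/3
a_3 = 1: 27/5
a_4 = 2: 70/13
a_5 = 10: 727/135
a_6 = 2: 1524/283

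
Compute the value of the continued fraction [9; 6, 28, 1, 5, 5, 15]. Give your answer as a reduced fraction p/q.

751304/81969

Collapse the nested fraction from the inside out:
Start with 15.
5 + 1/(15/1) = 5 + 1/15 = 76/15
5 + 1/(76/15) = 5 + 15/76 = 395/76
1 + 1/(395/76) = 1 + 76/395 = 471/395
28 + 1/(471/395) = 28 + 395/471 = 13583/471
6 + 1/(13583/471) = 6 + 471/13583 = 81969/13583
9 + 1/(81969/13583) = 9 + 13583/81969 = 751304/81969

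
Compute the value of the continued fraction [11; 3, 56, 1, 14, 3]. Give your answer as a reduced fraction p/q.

89552/7903

Collapse the nested fraction from the inside out:
Start with 3.
14 + 1/(3/1) = 14 + 1/3 = 43/3
1 + 1/(43/3) = 1 + 3/43 = 46/43
56 + 1/(46/43) = 56 + 43/46 = 2619/46
3 + 1/(2619/46) = 3 + 46/2619 = 7903/2619
11 + 1/(7903/2619) = 11 + 2619/7903 = 89552/7903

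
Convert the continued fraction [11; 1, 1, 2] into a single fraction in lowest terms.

58/5

a_0 = 11: 11/1
a_1 = 1: 12/1
a_2 = 1: 23/2
a_3 = 2: 58/5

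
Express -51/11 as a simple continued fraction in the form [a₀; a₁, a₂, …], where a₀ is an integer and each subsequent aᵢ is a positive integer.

Repeatedly divide and take the remainder:
-51 = -5·11 + 4, so a_0 = -5
11 = 2·4 + 3, so a_1 = 2
4 = 1·3 + 1, so a_2 = 1
3 = 3·1 + 0, so a_3 = 3

[-5; 2, 1, 3]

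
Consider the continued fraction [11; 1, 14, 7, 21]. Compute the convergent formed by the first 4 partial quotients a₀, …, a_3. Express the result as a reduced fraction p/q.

1265/106

Collapse the nested fraction from the inside out:
Start with 7.
14 + 1/(7/1) = 14 + 1/7 = 99/7
1 + 1/(99/7) = 1 + 7/99 = 106/99
11 + 1/(106/99) = 11 + 99/106 = 1265/106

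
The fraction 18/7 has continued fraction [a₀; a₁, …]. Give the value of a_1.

1

⌊18/7⌋ = 2, remainder 4
⌊7/4⌋ = 1, remainder 3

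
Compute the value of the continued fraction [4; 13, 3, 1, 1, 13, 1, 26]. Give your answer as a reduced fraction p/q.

148715/36492

a_0 = 4: 4/1
a_1 = 13: 53/13
a_2 = 3: 163/40
a_3 = 1: 216/53
a_4 = 1: 379/93
a_5 = 13: 5143/1262
a_6 = 1: 5522/1355
a_7 = 26: 148715/36492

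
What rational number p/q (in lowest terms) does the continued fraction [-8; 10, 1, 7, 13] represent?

Build up convergents one term at a time:
a_0 = -8: -8/1
a_1 = 10: -79/10
a_2 = 1: -87/11
a_3 = 7: -688/87
a_4 = 13: -9031/1142

-9031/1142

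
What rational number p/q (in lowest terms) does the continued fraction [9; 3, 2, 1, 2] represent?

251/27

Use the convergent recurrence hₖ = aₖ·hₖ₋₁ + hₖ₋₂ (and likewise for the denominators kₖ):
a_0 = 9: 9/1
a_1 = 3: 28/3
a_2 = 2: 65/7
a_3 = 1: 93/10
a_4 = 2: 251/27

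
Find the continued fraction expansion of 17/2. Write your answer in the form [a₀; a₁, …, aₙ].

[8; 2]

Run the Euclidean algorithm, recording each quotient:
⌊17/2⌋ = 8, remainder 1
⌊2/1⌋ = 2, remainder 0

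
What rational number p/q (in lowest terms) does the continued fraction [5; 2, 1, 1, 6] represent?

Compute successive convergents:
a_0 = 5: 5/1
a_1 = 2: 11/2
a_2 = 1: 16/3
a_3 = 1: 27/5
a_4 = 6: 178/33

178/33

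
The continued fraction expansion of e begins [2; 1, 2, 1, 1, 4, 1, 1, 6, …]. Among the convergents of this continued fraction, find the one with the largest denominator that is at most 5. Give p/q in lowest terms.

11/4

a_0 = 2: 2/1  (≤ bound)
a_1 = 1: 3/1  (≤ bound)
a_2 = 2: 8/3  (≤ bound)
a_3 = 1: 11/4  (≤ bound)
a_4 = 1: 19/7  (> 5, stop)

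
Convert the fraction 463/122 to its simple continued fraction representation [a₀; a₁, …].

[3; 1, 3, 1, 7, 3]

Run the Euclidean algorithm, recording each quotient:
463 ÷ 122 → quotient 3, remainder 97
122 ÷ 97 → quotient 1, remainder 25
97 ÷ 25 → quotient 3, remainder 22
25 ÷ 22 → quotient 1, remainder 3
22 ÷ 3 → quotient 7, remainder 1
3 ÷ 1 → quotient 3, remainder 0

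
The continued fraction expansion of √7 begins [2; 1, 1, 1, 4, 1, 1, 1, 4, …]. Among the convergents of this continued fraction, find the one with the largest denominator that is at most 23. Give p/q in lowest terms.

List convergents until the denominator exceeds the bound:
a_0 = 2: 2/1  (≤ bound)
a_1 = 1: 3/1  (≤ bound)
a_2 = 1: 5/2  (≤ bound)
a_3 = 1: 8/3  (≤ bound)
a_4 = 4: 37/14  (≤ bound)
a_5 = 1: 45/17  (≤ bound)
a_6 = 1: 82/31  (> 23, stop)

45/17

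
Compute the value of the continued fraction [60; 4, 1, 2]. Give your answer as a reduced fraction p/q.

843/14

Work from the innermost term outward:
Start with 2.
1 + 1/(2/1) = 1 + 1/2 = 3/2
4 + 1/(3/2) = 4 + 2/3 = 14/3
60 + 1/(14/3) = 60 + 3/14 = 843/14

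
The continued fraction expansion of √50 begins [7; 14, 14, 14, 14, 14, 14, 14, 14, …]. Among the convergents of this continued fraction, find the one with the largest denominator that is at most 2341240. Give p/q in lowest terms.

a_0 = 7: 7/1  (≤ bound)
a_1 = 14: 99/14  (≤ bound)
a_2 = 14: 1393/197  (≤ bound)
a_3 = 14: 19601/2772  (≤ bound)
a_4 = 14: 275807/39005  (≤ bound)
a_5 = 14: 3880899/548842  (≤ bound)
a_6 = 14: 54608393/7722793  (> 2341240, stop)

3880899/548842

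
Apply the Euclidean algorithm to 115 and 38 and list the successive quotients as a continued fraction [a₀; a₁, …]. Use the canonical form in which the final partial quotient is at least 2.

115 = 3·38 + 1, so a_0 = 3
38 = 38·1 + 0, so a_1 = 38

[3; 38]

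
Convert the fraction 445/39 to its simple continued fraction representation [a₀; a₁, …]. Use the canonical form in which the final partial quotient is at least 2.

Repeatedly divide and take the remainder:
445 ÷ 39 → quotient 11, remainder 16
39 ÷ 16 → quotient 2, remainder 7
16 ÷ 7 → quotient 2, remainder 2
7 ÷ 2 → quotient 3, remainder 1
2 ÷ 1 → quotient 2, remainder 0

[11; 2, 2, 3, 2]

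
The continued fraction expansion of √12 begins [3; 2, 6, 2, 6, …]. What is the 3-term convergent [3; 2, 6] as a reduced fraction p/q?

Build up convergents one term at a time:
a_0 = 3: 3/1
a_1 = 2: 7/2
a_2 = 6: 45/13

45/13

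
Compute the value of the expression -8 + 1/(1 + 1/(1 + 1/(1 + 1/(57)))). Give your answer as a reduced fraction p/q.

a_0 = -8: -8/1
a_1 = 1: -7/1
a_2 = 1: -15/2
a_3 = 1: -22/3
a_4 = 57: -1269/173

-1269/173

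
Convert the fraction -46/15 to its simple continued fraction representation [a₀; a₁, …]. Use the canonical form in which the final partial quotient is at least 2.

[-4; 1, 14]

⌊-46/15⌋ = -4, remainder 14
⌊15/14⌋ = 1, remainder 1
⌊14/1⌋ = 14, remainder 0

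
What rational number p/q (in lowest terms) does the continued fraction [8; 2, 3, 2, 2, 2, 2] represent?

1915/227

a_0 = 8: 8/1
a_1 = 2: 17/2
a_2 = 3: 59/7
a_3 = 2: 135/16
a_4 = 2: 329/39
a_5 = 2: 793/94
a_6 = 2: 1915/227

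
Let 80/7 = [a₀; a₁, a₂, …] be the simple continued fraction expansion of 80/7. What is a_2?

3

⌊80/7⌋ = 11, remainder 3
⌊7/3⌋ = 2, remainder 1
⌊3/1⌋ = 3, remainder 0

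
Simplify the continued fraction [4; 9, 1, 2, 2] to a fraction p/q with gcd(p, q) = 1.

279/68

Start with 2.
2 + 1/(2/1) = 2 + 1/2 = 5/2
1 + 1/(5/2) = 1 + 2/5 = 7/5
9 + 1/(7/5) = 9 + 5/7 = 68/7
4 + 1/(68/7) = 4 + 7/68 = 279/68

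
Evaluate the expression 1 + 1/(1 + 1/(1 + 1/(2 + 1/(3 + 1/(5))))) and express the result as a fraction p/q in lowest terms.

143/90

a_0 = 1: 1/1
a_1 = 1: 2/1
a_2 = 1: 3/2
a_3 = 2: 8/5
a_4 = 3: 27/17
a_5 = 5: 143/90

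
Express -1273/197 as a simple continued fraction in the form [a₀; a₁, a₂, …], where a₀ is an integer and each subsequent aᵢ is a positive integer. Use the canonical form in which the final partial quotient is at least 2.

[-7; 1, 1, 6, 15]

-1273 ÷ 197 → quotient -7, remainder 106
197 ÷ 106 → quotient 1, remainder 91
106 ÷ 91 → quotient 1, remainder 15
91 ÷ 15 → quotient 6, remainder 1
15 ÷ 1 → quotient 15, remainder 0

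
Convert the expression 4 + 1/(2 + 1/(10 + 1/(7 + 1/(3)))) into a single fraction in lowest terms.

a_0 = 4: 4/1
a_1 = 2: 9/2
a_2 = 10: 94/21
a_3 = 7: 667/149
a_4 = 3: 2095/468

2095/468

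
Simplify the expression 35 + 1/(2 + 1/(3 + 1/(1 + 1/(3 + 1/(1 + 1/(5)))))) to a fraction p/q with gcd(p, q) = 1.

8825/249

Starting at the tail and folding back:
Start with 5.
1 + 1/(5/1) = 1 + 1/5 = 6/5
3 + 1/(6/5) = 3 + 5/6 = 23/6
1 + 1/(23/6) = 1 + 6/23 = 29/23
3 + 1/(29/23) = 3 + 23/29 = 110/29
2 + 1/(110/29) = 2 + 29/110 = 249/110
35 + 1/(249/110) = 35 + 110/249 = 8825/249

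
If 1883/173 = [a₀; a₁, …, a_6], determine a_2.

7

⌊1883/173⌋ = 10, remainder 153
⌊173/153⌋ = 1, remainder 20
⌊153/20⌋ = 7, remainder 13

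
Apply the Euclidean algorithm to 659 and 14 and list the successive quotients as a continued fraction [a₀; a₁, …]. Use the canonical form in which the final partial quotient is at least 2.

[47; 14]

659 ÷ 14 → quotient 47, remainder 1
14 ÷ 1 → quotient 14, remainder 0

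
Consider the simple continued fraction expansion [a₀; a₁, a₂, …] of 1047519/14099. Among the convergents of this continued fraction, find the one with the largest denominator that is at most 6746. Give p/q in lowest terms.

a_0 = 74: 74/1  (≤ bound)
a_1 = 3: 223/3  (≤ bound)
a_2 = 2: 520/7  (≤ bound)
a_3 = 1: 743/10  (≤ bound)
a_4 = 3: 2749/37  (≤ bound)
a_5 = 7: 19986/269  (≤ bound)
a_6 = 17: 342511/4610  (≤ bound)
a_7 = 3: 1047519/14099  (> 6746, stop)

342511/4610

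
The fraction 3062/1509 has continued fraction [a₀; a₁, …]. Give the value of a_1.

3062 = 2·1509 + 44, so a_0 = 2
1509 = 34·44 + 13, so a_1 = 34

34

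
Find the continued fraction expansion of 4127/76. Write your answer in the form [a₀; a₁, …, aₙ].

4127 = 54·76 + 23, so a_0 = 54
76 = 3·23 + 7, so a_1 = 3
23 = 3·7 + 2, so a_2 = 3
7 = 3·2 + 1, so a_3 = 3
2 = 2·1 + 0, so a_4 = 2

[54; 3, 3, 3, 2]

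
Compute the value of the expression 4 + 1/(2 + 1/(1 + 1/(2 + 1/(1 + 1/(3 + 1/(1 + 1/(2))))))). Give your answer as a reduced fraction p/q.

Work from the innermost term outward:
Start with 2.
1 + 1/(2/1) = 1 + 1/2 = 3/2
3 + 1/(3/2) = 3 + 2/3 = 11/3
1 + 1/(11/3) = 1 + 3/11 = 14/11
2 + 1/(14/11) = 2 + 11/14 = 39/14
1 + 1/(39/14) = 1 + 14/39 = 53/39
2 + 1/(53/39) = 2 + 39/53 = 145/53
4 + 1/(145/53) = 4 + 53/145 = 633/145

633/145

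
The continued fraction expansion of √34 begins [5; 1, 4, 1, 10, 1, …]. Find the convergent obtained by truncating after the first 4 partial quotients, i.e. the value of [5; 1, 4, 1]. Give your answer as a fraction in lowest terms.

Work from the innermost term outward:
Start with 1.
4 + 1/(1/1) = 4 + 1/1 = 5/1
1 + 1/(5/1) = 1 + 1/5 = 6/5
5 + 1/(6/5) = 5 + 5/6 = 35/6

35/6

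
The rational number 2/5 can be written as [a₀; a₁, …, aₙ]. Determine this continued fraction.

Apply division with remainder until the remainder is 0:
⌊2/5⌋ = 0, remainder 2
⌊5/2⌋ = 2, remainder 1
⌊2/1⌋ = 2, remainder 0

[0; 2, 2]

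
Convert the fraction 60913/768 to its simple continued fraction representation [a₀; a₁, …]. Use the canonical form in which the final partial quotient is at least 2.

60913 ÷ 768 → quotient 79, remainder 241
768 ÷ 241 → quotient 3, remainder 45
241 ÷ 45 → quotient 5, remainder 16
45 ÷ 16 → quotient 2, remainder 13
16 ÷ 13 → quotient 1, remainder 3
13 ÷ 3 → quotient 4, remainder 1
3 ÷ 1 → quotient 3, remainder 0

[79; 3, 5, 2, 1, 4, 3]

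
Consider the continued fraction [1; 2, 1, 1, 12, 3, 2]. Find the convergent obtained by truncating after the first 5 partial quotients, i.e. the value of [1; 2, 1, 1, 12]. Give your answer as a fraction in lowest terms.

Start with 12.
1 + 1/(12/1) = 1 + 1/12 = 13/12
1 + 1/(13/12) = 1 + 12/13 = 25/13
2 + 1/(25/13) = 2 + 13/25 = 63/25
1 + 1/(63/25) = 1 + 25/63 = 88/63

88/63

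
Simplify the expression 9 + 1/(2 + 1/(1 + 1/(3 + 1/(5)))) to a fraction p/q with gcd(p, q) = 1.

Start with 5.
3 + 1/(5/1) = 3 + 1/5 = 16/5
1 + 1/(16/5) = 1 + 5/16 = 21/16
2 + 1/(21/16) = 2 + 16/21 = 58/21
9 + 1/(58/21) = 9 + 21/58 = 543/58

543/58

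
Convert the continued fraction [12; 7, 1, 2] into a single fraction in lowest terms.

279/23

Collapse the nested fraction from the inside out:
Start with 2.
1 + 1/(2/1) = 1 + 1/2 = 3/2
7 + 1/(3/2) = 7 + 2/3 = 23/3
12 + 1/(23/3) = 12 + 3/23 = 279/23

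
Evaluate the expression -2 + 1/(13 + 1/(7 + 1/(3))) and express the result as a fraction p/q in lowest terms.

Collapse the nested fraction from the inside out:
Start with 3.
7 + 1/(3/1) = 7 + 1/3 = 22/3
13 + 1/(22/3) = 13 + 3/22 = 289/22
-2 + 1/(289/22) = -2 + 22/289 = -556/289

-556/289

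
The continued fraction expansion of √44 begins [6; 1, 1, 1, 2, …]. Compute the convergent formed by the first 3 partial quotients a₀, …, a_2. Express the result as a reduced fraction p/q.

Start with 1.
1 + 1/(1/1) = 1 + 1/1 = 2/1
6 + 1/(2/1) = 6 + 1/2 = 13/2

13/2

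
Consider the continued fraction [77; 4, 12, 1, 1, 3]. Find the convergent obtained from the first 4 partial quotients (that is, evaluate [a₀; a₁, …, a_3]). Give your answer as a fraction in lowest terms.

4094/53

Collapse the nested fraction from the inside out:
Start with 1.
12 + 1/(1/1) = 12 + 1/1 = 13/1
4 + 1/(13/1) = 4 + 1/13 = 53/13
77 + 1/(53/13) = 77 + 13/53 = 4094/53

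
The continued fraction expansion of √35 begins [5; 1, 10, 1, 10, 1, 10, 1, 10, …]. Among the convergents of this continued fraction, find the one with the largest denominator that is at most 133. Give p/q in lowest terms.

a_0 = 5: 5/1  (≤ bound)
a_1 = 1: 6/1  (≤ bound)
a_2 = 10: 65/11  (≤ bound)
a_3 = 1: 71/12  (≤ bound)
a_4 = 10: 775/131  (≤ bound)
a_5 = 1: 846/143  (> 133, stop)

775/131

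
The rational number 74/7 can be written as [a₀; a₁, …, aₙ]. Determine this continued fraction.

⌊74/7⌋ = 10, remainder 4
⌊7/4⌋ = 1, remainder 3
⌊4/3⌋ = 1, remainder 1
⌊3/1⌋ = 3, remainder 0

[10; 1, 1, 3]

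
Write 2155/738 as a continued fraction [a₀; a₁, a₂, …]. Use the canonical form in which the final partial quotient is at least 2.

[2; 1, 11, 1, 1, 29]

2155 ÷ 738 → quotient 2, remainder 679
738 ÷ 679 → quotient 1, remainder 59
679 ÷ 59 → quotient 11, remainder 30
59 ÷ 30 → quotient 1, remainder 29
30 ÷ 29 → quotient 1, remainder 1
29 ÷ 1 → quotient 29, remainder 0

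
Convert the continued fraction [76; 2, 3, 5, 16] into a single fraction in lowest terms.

Compute successive convergents:
a_0 = 76: 76/1
a_1 = 2: 153/2
a_2 = 3: 535/7
a_3 = 5: 2828/37
a_4 = 16: 45783/599

45783/599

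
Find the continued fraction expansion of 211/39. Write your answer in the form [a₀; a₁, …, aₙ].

⌊211/39⌋ = 5, remainder 16
⌊39/16⌋ = 2, remainder 7
⌊16/7⌋ = 2, remainder 2
⌊7/2⌋ = 3, remainder 1
⌊2/1⌋ = 2, remainder 0

[5; 2, 2, 3, 2]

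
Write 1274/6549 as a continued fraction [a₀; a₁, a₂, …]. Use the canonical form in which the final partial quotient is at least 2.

1274 = 0·6549 + 1274, so a_0 = 0
6549 = 5·1274 + 179, so a_1 = 5
1274 = 7·179 + 21, so a_2 = 7
179 = 8·21 + 11, so a_3 = 8
21 = 1·11 + 10, so a_4 = 1
11 = 1·10 + 1, so a_5 = 1
10 = 10·1 + 0, so a_6 = 10

[0; 5, 7, 8, 1, 1, 10]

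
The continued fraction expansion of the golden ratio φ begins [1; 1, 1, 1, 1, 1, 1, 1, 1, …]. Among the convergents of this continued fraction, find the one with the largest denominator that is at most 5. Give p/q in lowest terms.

a_0 = 1: 1/1  (≤ bound)
a_1 = 1: 2/1  (≤ bound)
a_2 = 1: 3/2  (≤ bound)
a_3 = 1: 5/3  (≤ bound)
a_4 = 1: 8/5  (≤ bound)
a_5 = 1: 13/8  (> 5, stop)

8/5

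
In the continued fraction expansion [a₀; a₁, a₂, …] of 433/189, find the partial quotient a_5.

⌊433/189⌋ = 2, remainder 55
⌊189/55⌋ = 3, remainder 24
⌊55/24⌋ = 2, remainder 7
⌊24/7⌋ = 3, remainder 3
⌊7/3⌋ = 2, remainder 1
⌊3/1⌋ = 3, remainder 0

3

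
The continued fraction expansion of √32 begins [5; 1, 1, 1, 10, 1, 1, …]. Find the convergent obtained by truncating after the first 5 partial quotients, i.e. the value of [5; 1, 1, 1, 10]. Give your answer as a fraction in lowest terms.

181/32

a_0 = 5: 5/1
a_1 = 1: 6/1
a_2 = 1: 11/2
a_3 = 1: 17/3
a_4 = 10: 181/32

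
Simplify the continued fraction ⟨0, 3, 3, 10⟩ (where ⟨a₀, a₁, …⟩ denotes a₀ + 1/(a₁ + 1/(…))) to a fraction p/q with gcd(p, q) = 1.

31/103

a_0 = 0: 0/1
a_1 = 3: 1/3
a_2 = 3: 3/10
a_3 = 10: 31/103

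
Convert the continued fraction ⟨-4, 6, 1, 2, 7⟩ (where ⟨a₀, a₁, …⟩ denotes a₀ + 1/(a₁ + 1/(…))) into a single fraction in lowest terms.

a_0 = -4: -4/1
a_1 = 6: -23/6
a_2 = 1: -27/7
a_3 = 2: -77/20
a_4 = 7: -566/147

-566/147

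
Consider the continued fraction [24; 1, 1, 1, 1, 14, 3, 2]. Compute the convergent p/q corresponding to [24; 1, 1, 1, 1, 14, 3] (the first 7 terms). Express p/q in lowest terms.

Start with 3.
14 + 1/(3/1) = 14 + 1/3 = 43/3
1 + 1/(43/3) = 1 + 3/43 = 46/43
1 + 1/(46/43) = 1 + 43/46 = 89/46
1 + 1/(89/46) = 1 + 46/89 = 135/89
1 + 1/(135/89) = 1 + 89/135 = 224/135
24 + 1/(224/135) = 24 + 135/224 = 5511/224

5511/224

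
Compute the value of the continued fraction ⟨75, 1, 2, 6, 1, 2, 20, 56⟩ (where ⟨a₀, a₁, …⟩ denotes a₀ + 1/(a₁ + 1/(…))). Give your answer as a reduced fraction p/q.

5438168/71855

Use the convergent recurrence hₖ = aₖ·hₖ₋₁ + hₖ₋₂ (and likewise for the denominators kₖ):
a_0 = 75: 75/1
a_1 = 1: 76/1
a_2 = 2: 227/3
a_3 = 6: 1438/19
a_4 = 1: 1665/22
a_5 = 2: 4768/63
a_6 = 20: 97025/1282
a_7 = 56: 5438168/71855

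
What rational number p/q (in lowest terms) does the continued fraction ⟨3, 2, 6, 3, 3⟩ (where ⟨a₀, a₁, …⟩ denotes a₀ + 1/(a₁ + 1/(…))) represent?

Work from the innermost term outward:
Start with 3.
3 + 1/(3/1) = 3 + 1/3 = 10/3
6 + 1/(10/3) = 6 + 3/10 = 63/10
2 + 1/(63/10) = 2 + 10/63 = 136/63
3 + 1/(136/63) = 3 + 63/136 = 471/136

471/136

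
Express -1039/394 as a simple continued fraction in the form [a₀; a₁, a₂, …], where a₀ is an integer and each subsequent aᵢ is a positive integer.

[-3; 2, 1, 3, 11, 1, 2]

Apply division with remainder until the remainder is 0:
-1039 ÷ 394 → quotient -3, remainder 143
394 ÷ 143 → quotient 2, remainder 108
143 ÷ 108 → quotient 1, remainder 35
108 ÷ 35 → quotient 3, remainder 3
35 ÷ 3 → quotient 11, remainder 2
3 ÷ 2 → quotient 1, remainder 1
2 ÷ 1 → quotient 2, remainder 0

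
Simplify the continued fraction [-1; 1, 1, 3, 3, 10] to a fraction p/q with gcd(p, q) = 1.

Start with 10.
3 + 1/(10/1) = 3 + 1/10 = 31/10
3 + 1/(31/10) = 3 + 10/31 = 103/31
1 + 1/(103/31) = 1 + 31/103 = 134/103
1 + 1/(134/103) = 1 + 103/134 = 237/134
-1 + 1/(237/134) = -1 + 134/237 = -103/237

-103/237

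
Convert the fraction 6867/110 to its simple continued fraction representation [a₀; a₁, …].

⌊6867/110⌋ = 62, remainder 47
⌊110/47⌋ = 2, remainder 16
⌊47/16⌋ = 2, remainder 15
⌊16/15⌋ = 1, remainder 1
⌊15/1⌋ = 15, remainder 0

[62; 2, 2, 1, 15]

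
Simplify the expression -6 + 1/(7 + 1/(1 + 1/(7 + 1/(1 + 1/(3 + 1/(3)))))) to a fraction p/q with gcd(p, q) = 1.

a_0 = -6: -6/1
a_1 = 7: -41/7
a_2 = 1: -47/8
a_3 = 7: -370/63
a_4 = 1: -417/71
a_5 = 3: -1621/276
a_6 = 3: -5280/899

-5280/899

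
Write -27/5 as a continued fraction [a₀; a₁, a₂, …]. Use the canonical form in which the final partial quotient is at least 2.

-27 ÷ 5 → quotient -6, remainder 3
5 ÷ 3 → quotient 1, remainder 2
3 ÷ 2 → quotient 1, remainder 1
2 ÷ 1 → quotient 2, remainder 0

[-6; 1, 1, 2]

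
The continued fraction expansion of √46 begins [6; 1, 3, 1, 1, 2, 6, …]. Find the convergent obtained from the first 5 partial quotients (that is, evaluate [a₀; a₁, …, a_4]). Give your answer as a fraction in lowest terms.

Build up convergents one term at a time:
a_0 = 6: 6/1
a_1 = 1: 7/1
a_2 = 3: 27/4
a_3 = 1: 34/5
a_4 = 1: 61/9

61/9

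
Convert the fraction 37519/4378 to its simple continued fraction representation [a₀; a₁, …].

⌊37519/4378⌋ = 8, remainder 2495
⌊4378/2495⌋ = 1, remainder 1883
⌊2495/1883⌋ = 1, remainder 612
⌊1883/612⌋ = 3, remainder 47
⌊612/47⌋ = 13, remainder 1
⌊47/1⌋ = 47, remainder 0

[8; 1, 1, 3, 13, 47]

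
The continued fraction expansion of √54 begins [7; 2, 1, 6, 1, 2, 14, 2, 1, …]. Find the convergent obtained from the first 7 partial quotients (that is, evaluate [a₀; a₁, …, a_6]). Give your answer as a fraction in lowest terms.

a_0 = 7: 7/1
a_1 = 2: 15/2
a_2 = 1: 22/3
a_3 = 6: 147/20
a_4 = 1: 169/23
a_5 = 2: 485/66
a_6 = 14: 6959/947

6959/947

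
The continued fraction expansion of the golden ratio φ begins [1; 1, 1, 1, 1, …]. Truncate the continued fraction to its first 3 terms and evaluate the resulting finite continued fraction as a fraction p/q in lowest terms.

3/2

Start with 1.
1 + 1/(1/1) = 1 + 1/1 = 2/1
1 + 1/(2/1) = 1 + 1/2 = 3/2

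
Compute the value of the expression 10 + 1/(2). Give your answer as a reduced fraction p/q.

21/2

Start with 2.
10 + 1/(2/1) = 10 + 1/2 = 21/2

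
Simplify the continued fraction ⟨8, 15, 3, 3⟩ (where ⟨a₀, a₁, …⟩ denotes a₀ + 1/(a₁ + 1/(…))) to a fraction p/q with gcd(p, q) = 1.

1234/153

Use the convergent recurrence hₖ = aₖ·hₖ₋₁ + hₖ₋₂ (and likewise for the denominators kₖ):
a_0 = 8: 8/1
a_1 = 15: 121/15
a_2 = 3: 371/46
a_3 = 3: 1234/153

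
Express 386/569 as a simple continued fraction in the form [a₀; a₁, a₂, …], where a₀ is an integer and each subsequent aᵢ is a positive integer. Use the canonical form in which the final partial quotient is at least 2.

[0; 1, 2, 9, 6, 1, 2]

⌊386/569⌋ = 0, remainder 386
⌊569/386⌋ = 1, remainder 183
⌊386/183⌋ = 2, remainder 20
⌊183/20⌋ = 9, remainder 3
⌊20/3⌋ = 6, remainder 2
⌊3/2⌋ = 1, remainder 1
⌊2/1⌋ = 2, remainder 0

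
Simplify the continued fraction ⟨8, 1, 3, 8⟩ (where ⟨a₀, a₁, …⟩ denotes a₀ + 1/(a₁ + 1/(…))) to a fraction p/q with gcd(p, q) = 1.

289/33

Compute successive convergents:
a_0 = 8: 8/1
a_1 = 1: 9/1
a_2 = 3: 35/4
a_3 = 8: 289/33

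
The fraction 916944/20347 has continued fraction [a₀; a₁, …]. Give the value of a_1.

916944 ÷ 20347 → quotient 45, remainder 1329
20347 ÷ 1329 → quotient 15, remainder 412

15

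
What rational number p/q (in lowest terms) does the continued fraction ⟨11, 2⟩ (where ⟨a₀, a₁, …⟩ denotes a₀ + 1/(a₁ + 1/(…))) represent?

Start with 2.
11 + 1/(2/1) = 11 + 1/2 = 23/2

23/2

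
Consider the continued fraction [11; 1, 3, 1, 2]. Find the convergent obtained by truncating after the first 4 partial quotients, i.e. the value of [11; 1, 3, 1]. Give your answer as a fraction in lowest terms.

59/5

Collapse the nested fraction from the inside out:
Start with 1.
3 + 1/(1/1) = 3 + 1/1 = 4/1
1 + 1/(4/1) = 1 + 1/4 = 5/4
11 + 1/(5/4) = 11 + 4/5 = 59/5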